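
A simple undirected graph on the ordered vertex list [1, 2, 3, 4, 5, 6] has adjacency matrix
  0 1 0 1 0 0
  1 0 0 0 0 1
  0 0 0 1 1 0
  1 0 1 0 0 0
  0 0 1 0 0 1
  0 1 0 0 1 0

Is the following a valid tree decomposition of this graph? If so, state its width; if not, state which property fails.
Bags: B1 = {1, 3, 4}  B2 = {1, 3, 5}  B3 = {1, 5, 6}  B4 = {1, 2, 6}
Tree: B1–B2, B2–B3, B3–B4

Checking the three conditions: (i) the bags cover all of {1, 2, 3, 4, 5, 6}; (ii) for each edge, some bag contains both endpoints; (iii) the bags containing any fixed vertex form a subtree. All hold, so the decomposition is valid with width 3 − 1 = 2.

Yes; width 2.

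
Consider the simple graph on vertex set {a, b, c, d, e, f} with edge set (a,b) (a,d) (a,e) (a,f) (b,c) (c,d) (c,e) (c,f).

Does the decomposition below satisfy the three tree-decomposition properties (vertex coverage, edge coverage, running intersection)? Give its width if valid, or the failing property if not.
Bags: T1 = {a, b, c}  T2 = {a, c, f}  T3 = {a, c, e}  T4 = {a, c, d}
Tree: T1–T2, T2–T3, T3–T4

Yes; width 2.

Checking the three conditions: (i) the bags cover all of {a, b, c, d, e, f}; (ii) for each edge, some bag contains both endpoints; (iii) the bags containing any fixed vertex form a subtree. All hold, so the decomposition is valid with width 3 − 1 = 2.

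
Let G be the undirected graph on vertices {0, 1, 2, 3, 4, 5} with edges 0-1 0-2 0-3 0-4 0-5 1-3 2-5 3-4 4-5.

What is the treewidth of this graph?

2

A width-2 tree decomposition is:
Bags: B1 = {0, 4, 5}  B2 = {0, 2, 5}  B3 = {0, 3, 4}  B4 = {0, 1, 3}
Tree: B1–B2, B1–B3, B3–B4
Every bag has size at most 3, so the width is 3 − 1 = 2 and tw(G) ≤ 2. Conversely, {0, 2, 5} is a clique of size 3, and the vertices of any clique must share a bag in every tree decomposition; so some bag has ≥ 3 vertices and tw(G) ≥ 2. Therefore the treewidth is 2.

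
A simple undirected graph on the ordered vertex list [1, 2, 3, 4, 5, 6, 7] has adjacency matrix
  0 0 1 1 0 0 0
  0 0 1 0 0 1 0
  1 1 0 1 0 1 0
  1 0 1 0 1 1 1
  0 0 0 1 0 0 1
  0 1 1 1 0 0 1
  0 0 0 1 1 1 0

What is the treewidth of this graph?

A width-2 tree decomposition is:
Bags: B1 = {3, 4, 6}  B2 = {2, 3, 6}  B3 = {4, 6, 7}  B4 = {1, 3, 4}  B5 = {4, 5, 7}
Tree: B1–B2, B1–B3, B1–B4, B3–B5
Every bag has size at most 3, so the width is 3 − 1 = 2 and tw(G) ≤ 2. On the other hand G contains the 3-clique {2, 3, 6}. A clique must lie in a single bag of any decomposition, so no decomposition can have width below 2. Combining the bounds, tw(G) = 2.

2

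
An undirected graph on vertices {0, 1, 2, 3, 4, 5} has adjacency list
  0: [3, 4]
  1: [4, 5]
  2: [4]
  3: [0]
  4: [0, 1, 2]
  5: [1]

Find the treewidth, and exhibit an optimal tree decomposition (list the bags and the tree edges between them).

Treewidth 1.
One optimal decomposition is:
Bags: B1 = {0, 4}  B2 = {0, 3}  B3 = {1, 4}  B4 = {1, 5}  B5 = {2, 4}
Tree: B1–B2, B1–B3, B3–B4, B1–B5

Each bag holds 2 vertices, so the decomposition has width 1, which upper-bounds the treewidth. G has an edge, so its treewidth is at least 1. Hence tw(G) = 1 exactly.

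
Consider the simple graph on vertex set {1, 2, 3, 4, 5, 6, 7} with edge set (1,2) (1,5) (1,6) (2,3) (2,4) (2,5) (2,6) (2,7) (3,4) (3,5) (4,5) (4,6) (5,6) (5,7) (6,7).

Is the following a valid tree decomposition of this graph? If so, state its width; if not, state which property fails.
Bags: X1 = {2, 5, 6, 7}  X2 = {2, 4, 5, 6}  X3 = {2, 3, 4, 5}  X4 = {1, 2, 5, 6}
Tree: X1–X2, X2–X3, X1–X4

Checking the three conditions: (i) the bags cover all of {1, 2, 3, 4, 5, 6, 7}; (ii) for each edge, some bag contains both endpoints; (iii) the bags containing any fixed vertex form a subtree. All hold, so the decomposition is valid with width 4 − 1 = 3.

Yes; width 3.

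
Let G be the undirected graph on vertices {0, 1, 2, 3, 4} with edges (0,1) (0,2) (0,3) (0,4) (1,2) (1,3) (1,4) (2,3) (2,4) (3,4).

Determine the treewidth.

4

A width-4 tree decomposition is:
Bags: B1 = {0, 1, 2, 3, 4}
Tree: (single bag)
With just one bag of size 5, the width is 5 − 1 = 4, so tw(G) ≤ 4. For the lower bound, the 5 vertices {0, 1, 2, 3, 4} are pairwise adjacent, and any tree decomposition puts a clique entirely inside one bag — forcing width ≥ 4. Therefore the treewidth is 4.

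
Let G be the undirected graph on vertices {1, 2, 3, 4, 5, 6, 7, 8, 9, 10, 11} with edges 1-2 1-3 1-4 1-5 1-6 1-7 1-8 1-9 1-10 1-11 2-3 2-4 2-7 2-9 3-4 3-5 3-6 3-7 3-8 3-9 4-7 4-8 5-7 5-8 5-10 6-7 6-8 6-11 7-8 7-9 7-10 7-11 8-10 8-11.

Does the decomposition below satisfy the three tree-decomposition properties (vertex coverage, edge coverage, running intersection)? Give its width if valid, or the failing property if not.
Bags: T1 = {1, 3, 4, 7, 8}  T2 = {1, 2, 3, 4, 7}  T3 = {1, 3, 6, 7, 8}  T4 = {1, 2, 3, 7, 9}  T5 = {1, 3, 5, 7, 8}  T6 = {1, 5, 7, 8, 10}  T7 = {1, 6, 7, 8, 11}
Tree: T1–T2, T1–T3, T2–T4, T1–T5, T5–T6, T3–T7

Checking the three conditions: (i) the bags cover all of {1, 2, 3, 4, 5, 6, 7, 8, 9, 10, 11}; (ii) for each edge, some bag contains both endpoints; (iii) the bags containing any fixed vertex form a subtree. All hold, so the decomposition is valid with width 5 − 1 = 4.

Yes; width 4.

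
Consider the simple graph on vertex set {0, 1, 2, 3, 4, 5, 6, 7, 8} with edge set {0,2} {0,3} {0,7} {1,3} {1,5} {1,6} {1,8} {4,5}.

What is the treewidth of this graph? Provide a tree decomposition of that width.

Every bag has size at most 2, so the width is 2 − 1 = 1 and tw(G) ≤ 1. G has an edge, so its treewidth is at least 1. Hence tw(G) = 1 exactly.

Treewidth 1.
Bags: B1 = {1, 8}  B2 = {1, 3}  B3 = {0, 3}  B4 = {1, 6}  B5 = {1, 5}  B6 = {0, 7}  B7 = {4, 5}  B8 = {0, 2}
Tree: B1–B2, B2–B3, B2–B4, B4–B5, B3–B6, B5–B7, B3–B8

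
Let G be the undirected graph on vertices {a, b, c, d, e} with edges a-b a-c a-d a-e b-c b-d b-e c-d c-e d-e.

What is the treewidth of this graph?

A width-4 tree decomposition is:
Bags: B1 = {a, b, c, d, e}
Tree: (single bag)
A single bag containing all 5 vertices is trivially a valid decomposition of width 4. For the lower bound, the 5 vertices {a, b, c, d, e} are pairwise adjacent, and any tree decomposition puts a clique entirely inside one bag — forcing width ≥ 4. Hence tw(G) = 4 exactly.

4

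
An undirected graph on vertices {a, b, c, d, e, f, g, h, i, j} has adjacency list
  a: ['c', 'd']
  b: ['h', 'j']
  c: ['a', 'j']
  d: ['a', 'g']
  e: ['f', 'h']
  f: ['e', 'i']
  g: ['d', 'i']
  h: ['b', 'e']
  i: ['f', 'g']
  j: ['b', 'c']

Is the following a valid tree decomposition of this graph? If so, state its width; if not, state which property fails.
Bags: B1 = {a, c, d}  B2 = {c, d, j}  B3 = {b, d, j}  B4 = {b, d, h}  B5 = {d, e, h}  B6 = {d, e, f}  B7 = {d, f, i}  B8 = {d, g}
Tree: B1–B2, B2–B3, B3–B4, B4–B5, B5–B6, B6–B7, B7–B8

No — edge (i,g) lies in no bag.

A tree decomposition must satisfy three properties: every vertex lies in some bag; for every edge, both endpoints lie together in some bag; and for every vertex, the bags containing it form a connected subtree. Here edge (i,g) lies in no bag, so the decomposition is invalid.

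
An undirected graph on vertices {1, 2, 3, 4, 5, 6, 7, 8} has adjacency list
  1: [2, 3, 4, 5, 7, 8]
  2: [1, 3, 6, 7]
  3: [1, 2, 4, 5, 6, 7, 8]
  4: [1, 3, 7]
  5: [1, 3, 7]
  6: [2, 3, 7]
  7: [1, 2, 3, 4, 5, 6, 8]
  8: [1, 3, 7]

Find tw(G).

A width-3 tree decomposition is:
Bags: B1 = {1, 3, 4, 7}  B2 = {1, 2, 3, 7}  B3 = {1, 3, 7, 8}  B4 = {2, 3, 6, 7}  B5 = {1, 3, 5, 7}
Tree: B1–B2, B1–B3, B2–B4, B1–B5
Every bag has size at most 4, so the width is 4 − 1 = 3 and tw(G) ≤ 3. On the other hand G contains the 4-clique {1, 3, 7, 8}. A clique must lie in a single bag of any decomposition, so no decomposition can have width below 3. Therefore the treewidth is 3.

3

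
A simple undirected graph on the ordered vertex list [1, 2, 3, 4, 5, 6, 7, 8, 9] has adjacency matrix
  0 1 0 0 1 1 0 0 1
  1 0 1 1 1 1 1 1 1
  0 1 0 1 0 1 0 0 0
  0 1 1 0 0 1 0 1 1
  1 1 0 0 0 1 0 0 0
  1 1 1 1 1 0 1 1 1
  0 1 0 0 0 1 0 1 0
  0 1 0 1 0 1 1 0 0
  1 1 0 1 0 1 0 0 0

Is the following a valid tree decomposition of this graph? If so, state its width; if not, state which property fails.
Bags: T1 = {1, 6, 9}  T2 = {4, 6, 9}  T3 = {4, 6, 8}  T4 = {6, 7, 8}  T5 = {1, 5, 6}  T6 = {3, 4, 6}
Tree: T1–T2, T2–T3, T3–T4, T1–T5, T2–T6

A tree decomposition must satisfy three properties: every vertex lies in some bag; for every edge, both endpoints lie together in some bag; and for every vertex, the bags containing it form a connected subtree. Here vertex 2 appears in no bag, so the decomposition is invalid.

No — vertex 2 appears in no bag.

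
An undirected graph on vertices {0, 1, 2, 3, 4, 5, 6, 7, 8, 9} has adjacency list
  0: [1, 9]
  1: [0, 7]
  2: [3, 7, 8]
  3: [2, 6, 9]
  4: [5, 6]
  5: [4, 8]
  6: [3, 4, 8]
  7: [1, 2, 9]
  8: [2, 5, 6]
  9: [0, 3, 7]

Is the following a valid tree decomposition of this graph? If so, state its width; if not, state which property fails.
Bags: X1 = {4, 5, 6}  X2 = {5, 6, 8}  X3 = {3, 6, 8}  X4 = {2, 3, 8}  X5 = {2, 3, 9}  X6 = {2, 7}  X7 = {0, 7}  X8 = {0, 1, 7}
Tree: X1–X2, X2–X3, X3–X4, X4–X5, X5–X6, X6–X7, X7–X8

A tree decomposition must satisfy three properties: every vertex lies in some bag; for every edge, both endpoints lie together in some bag; and for every vertex, the bags containing it form a connected subtree. Here edge (9,7) lies in no bag, so the decomposition is invalid.

No — edge (9,7) lies in no bag.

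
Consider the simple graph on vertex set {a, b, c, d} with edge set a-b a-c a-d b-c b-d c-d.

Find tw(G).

3

A width-3 tree decomposition is:
Bags: B1 = {a, b, c, d}
Tree: (single bag)
A single bag containing all 4 vertices is trivially a valid decomposition of width 3. For the lower bound, the 4 vertices {a, b, c, d} are pairwise adjacent, and any tree decomposition puts a clique entirely inside one bag — forcing width ≥ 3. The upper and lower bounds meet at 3, so that is the treewidth.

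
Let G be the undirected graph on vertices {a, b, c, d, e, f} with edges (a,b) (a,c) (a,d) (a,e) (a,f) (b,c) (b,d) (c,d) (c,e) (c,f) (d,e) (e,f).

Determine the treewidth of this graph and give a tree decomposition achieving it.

Every bag has size at most 4, so the width is 4 − 1 = 3 and tw(G) ≤ 3. On the other hand G contains the 4-clique {a, c, d, e}. A clique must lie in a single bag of any decomposition, so no decomposition can have width below 3. Combining the bounds, tw(G) = 3.

Treewidth 3.
One optimal decomposition is:
Bags: B1 = {a, c, d, e}  B2 = {a, c, e, f}  B3 = {a, b, c, d}
Tree: B1–B2, B1–B3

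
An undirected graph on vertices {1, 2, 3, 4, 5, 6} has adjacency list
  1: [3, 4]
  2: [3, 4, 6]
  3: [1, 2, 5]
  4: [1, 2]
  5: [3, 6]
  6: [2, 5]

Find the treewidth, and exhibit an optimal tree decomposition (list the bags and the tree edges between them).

Treewidth 2.
One optimal decomposition is:
Bags: B1 = {2, 5, 6}  B2 = {2, 3, 5}  B3 = {2, 3, 4}  B4 = {1, 3, 4}
Tree: B1–B2, B2–B3, B3–B4

Every bag has size at most 3, so the width is 3 − 1 = 2 and tw(G) ≤ 2. Since 6–5–3–2–6 is a cycle in G, G is not acyclic. Forests are exactly the graphs of treewidth ≤ 1, so tw(G) ≥ 2. Hence tw(G) = 2 exactly.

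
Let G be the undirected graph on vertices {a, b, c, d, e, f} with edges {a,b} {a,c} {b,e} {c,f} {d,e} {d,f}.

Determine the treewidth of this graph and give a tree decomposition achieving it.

Treewidth 2.
One optimal decomposition is:
Bags: B1 = {b, d, e}  B2 = {b, d, f}  B3 = {b, c, f}  B4 = {a, b, c}
Tree: B1–B2, B2–B3, B3–B4

Each bag holds 3 vertices, so the decomposition has width 2, which upper-bounds the treewidth. Since b–e–d–f–c–a–b is a cycle in G, G is not acyclic. Forests are exactly the graphs of treewidth ≤ 1, so tw(G) ≥ 2. Hence tw(G) = 2 exactly.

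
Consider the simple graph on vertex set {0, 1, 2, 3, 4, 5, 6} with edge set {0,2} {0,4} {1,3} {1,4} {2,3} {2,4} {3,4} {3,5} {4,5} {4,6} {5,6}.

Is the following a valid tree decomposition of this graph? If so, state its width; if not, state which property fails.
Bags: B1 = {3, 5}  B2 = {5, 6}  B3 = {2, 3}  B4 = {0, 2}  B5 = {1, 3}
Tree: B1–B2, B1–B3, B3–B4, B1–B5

A tree decomposition must satisfy three properties: every vertex lies in some bag; for every edge, both endpoints lie together in some bag; and for every vertex, the bags containing it form a connected subtree. Here vertex 4 appears in no bag, so the decomposition is invalid.

No — vertex 4 appears in no bag.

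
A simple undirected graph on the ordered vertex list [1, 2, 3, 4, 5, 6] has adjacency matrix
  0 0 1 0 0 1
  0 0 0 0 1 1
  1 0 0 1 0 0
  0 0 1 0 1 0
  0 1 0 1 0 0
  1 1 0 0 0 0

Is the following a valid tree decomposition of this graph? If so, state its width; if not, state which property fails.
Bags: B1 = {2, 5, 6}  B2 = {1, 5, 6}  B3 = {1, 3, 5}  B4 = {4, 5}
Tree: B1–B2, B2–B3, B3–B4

A tree decomposition must satisfy three properties: every vertex lies in some bag; for every edge, both endpoints lie together in some bag; and for every vertex, the bags containing it form a connected subtree. Here edge (3,4) lies in no bag, so the decomposition is invalid.

No — edge (3,4) lies in no bag.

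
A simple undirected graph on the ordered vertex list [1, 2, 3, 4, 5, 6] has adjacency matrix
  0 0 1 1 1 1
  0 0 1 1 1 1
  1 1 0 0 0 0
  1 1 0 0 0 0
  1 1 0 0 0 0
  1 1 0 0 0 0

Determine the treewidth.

A width-2 tree decomposition is:
Bags: B1 = {1, 2, 5}  B2 = {1, 2, 3}  B3 = {1, 2, 4}  B4 = {1, 2, 6}
Tree: B1–B2, B2–B3, B3–B4
Every bag has size at most 3, so the width is 3 − 1 = 2 and tw(G) ≤ 2. Since 1–5–2–3–1 is a cycle in G, G is not acyclic. Forests are exactly the graphs of treewidth ≤ 1, so tw(G) ≥ 2. Hence tw(G) = 2 exactly.

2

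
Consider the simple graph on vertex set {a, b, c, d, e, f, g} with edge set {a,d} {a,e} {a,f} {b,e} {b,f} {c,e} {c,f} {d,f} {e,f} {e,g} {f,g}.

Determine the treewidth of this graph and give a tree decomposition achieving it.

Each bag holds 3 vertices, so the decomposition has width 2, which upper-bounds the treewidth. On the other hand G contains the 3-clique {a, d, f}. A clique must lie in a single bag of any decomposition, so no decomposition can have width below 2. The upper and lower bounds meet at 2, so that is the treewidth.

Treewidth 2.
Bags: B1 = {c, e, f}  B2 = {a, e, f}  B3 = {b, e, f}  B4 = {a, d, f}  B5 = {e, f, g}
Tree: B1–B2, B2–B3, B2–B4, B1–B5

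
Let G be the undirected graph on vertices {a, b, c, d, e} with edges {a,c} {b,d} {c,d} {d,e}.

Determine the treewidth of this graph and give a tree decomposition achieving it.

Each bag holds 2 vertices, so the decomposition has width 1, which upper-bounds the treewidth. G has an edge, so its treewidth is at least 1. The upper and lower bounds meet at 1, so that is the treewidth.

Treewidth 1.
One optimal decomposition is:
Bags: B1 = {a, c}  B2 = {c, d}  B3 = {d, e}  B4 = {b, d}
Tree: B1–B2, B2–B3, B3–B4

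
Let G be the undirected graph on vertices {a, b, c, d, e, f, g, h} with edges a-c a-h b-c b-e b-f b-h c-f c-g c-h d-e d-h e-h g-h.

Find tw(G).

A width-2 tree decomposition is:
Bags: B1 = {d, e, h}  B2 = {b, e, h}  B3 = {b, c, h}  B4 = {a, c, h}  B5 = {c, g, h}  B6 = {b, c, f}
Tree: B1–B2, B2–B3, B3–B4, B4–B5, B3–B6
Each bag holds 3 vertices, so the decomposition has width 2, which upper-bounds the treewidth. Conversely, {d, e, h} is a clique of size 3, and the vertices of any clique must share a bag in every tree decomposition; so some bag has ≥ 3 vertices and tw(G) ≥ 2. Hence tw(G) = 2 exactly.

2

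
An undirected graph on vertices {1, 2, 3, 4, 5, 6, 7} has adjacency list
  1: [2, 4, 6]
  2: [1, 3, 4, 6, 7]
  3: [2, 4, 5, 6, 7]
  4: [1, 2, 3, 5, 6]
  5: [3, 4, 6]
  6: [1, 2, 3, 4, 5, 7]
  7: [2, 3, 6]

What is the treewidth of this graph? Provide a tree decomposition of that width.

Treewidth 3.
Bags: B1 = {2, 3, 6, 7}  B2 = {2, 3, 4, 6}  B3 = {1, 2, 4, 6}  B4 = {3, 4, 5, 6}
Tree: B1–B2, B2–B3, B2–B4

The largest bag has 4 vertices, giving width 3; this decomposition certifies tw(G) ≤ 3. On the other hand G contains the 4-clique {1, 2, 4, 6}. A clique must lie in a single bag of any decomposition, so no decomposition can have width below 3. Hence tw(G) = 3 exactly.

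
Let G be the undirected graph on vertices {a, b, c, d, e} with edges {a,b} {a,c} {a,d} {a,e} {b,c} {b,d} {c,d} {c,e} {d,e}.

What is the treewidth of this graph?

3

A width-3 tree decomposition is:
Bags: B1 = {a, c, d, e}  B2 = {a, b, c, d}
Tree: B1–B2
Each bag holds 4 vertices, so the decomposition has width 3, which upper-bounds the treewidth. Conversely, {a, c, d, e} is a clique of size 4, and the vertices of any clique must share a bag in every tree decomposition; so some bag has ≥ 4 vertices and tw(G) ≥ 3. The upper and lower bounds meet at 3, so that is the treewidth.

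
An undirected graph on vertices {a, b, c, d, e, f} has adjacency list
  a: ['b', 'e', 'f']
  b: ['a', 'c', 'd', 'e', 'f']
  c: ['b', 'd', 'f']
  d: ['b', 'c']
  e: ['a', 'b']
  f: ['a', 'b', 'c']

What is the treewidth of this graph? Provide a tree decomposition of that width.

The largest bag has 3 vertices, giving width 2; this decomposition certifies tw(G) ≤ 2. On the other hand G contains the 3-clique {b, c, d}. A clique must lie in a single bag of any decomposition, so no decomposition can have width below 2. Therefore the treewidth is 2.

Treewidth 2.
Bags: B1 = {a, b, f}  B2 = {b, c, f}  B3 = {a, b, e}  B4 = {b, c, d}
Tree: B1–B2, B1–B3, B2–B4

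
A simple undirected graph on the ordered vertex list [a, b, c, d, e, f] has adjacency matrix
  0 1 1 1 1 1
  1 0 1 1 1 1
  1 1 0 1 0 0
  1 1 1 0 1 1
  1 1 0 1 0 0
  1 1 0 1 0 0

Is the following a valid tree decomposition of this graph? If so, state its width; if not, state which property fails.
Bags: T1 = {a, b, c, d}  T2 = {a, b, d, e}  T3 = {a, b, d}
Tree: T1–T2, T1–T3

A tree decomposition must satisfy three properties: every vertex lies in some bag; for every edge, both endpoints lie together in some bag; and for every vertex, the bags containing it form a connected subtree. Here vertex f appears in no bag, so the decomposition is invalid.

No — vertex f appears in no bag.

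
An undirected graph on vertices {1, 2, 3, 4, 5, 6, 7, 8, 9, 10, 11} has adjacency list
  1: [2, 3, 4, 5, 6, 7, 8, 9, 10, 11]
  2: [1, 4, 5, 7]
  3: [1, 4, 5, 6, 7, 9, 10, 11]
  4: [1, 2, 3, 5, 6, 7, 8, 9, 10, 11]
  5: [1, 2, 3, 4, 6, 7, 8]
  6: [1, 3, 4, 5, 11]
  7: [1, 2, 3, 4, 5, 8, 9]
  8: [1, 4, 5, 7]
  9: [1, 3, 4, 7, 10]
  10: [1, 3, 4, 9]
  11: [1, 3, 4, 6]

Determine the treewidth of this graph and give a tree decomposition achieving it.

Every bag has size at most 5, so the width is 5 − 1 = 4 and tw(G) ≤ 4. On the other hand G contains the 5-clique {1, 4, 5, 7, 8}. A clique must lie in a single bag of any decomposition, so no decomposition can have width below 4. Hence tw(G) = 4 exactly.

Treewidth 4.
Bags: B1 = {1, 3, 4, 5, 6}  B2 = {1, 3, 4, 5, 7}  B3 = {1, 3, 4, 7, 9}  B4 = {1, 4, 5, 7, 8}  B5 = {1, 2, 4, 5, 7}  B6 = {1, 3, 4, 9, 10}  B7 = {1, 3, 4, 6, 11}
Tree: B1–B2, B2–B3, B2–B4, B2–B5, B3–B6, B1–B7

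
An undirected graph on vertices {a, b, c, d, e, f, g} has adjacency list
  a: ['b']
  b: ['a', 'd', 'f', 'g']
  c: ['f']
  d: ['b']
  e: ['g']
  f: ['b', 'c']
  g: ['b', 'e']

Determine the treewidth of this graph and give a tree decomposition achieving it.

Every bag has size at most 2, so the width is 2 − 1 = 1 and tw(G) ≤ 1. Since G has at least one edge (e.g. a–b), it is not an edgeless graph, so tw(G) ≥ 1. Therefore the treewidth is 1.

Treewidth 1.
One such decomposition:
Bags: B1 = {a, b}  B2 = {b, f}  B3 = {b, g}  B4 = {c, f}  B5 = {e, g}  B6 = {b, d}
Tree: B1–B2, B2–B3, B2–B4, B3–B5, B2–B6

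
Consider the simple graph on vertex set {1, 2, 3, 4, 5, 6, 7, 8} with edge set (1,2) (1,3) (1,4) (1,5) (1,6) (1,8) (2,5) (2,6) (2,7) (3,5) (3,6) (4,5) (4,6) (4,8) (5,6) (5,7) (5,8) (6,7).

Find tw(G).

A width-3 tree decomposition is:
Bags: B1 = {1, 3, 5, 6}  B2 = {1, 4, 5, 6}  B3 = {1, 2, 5, 6}  B4 = {1, 4, 5, 8}  B5 = {2, 5, 6, 7}
Tree: B1–B2, B2–B3, B2–B4, B3–B5
Each bag holds 4 vertices, so the decomposition has width 3, which upper-bounds the treewidth. Conversely, {1, 4, 5, 8} is a clique of size 4, and the vertices of any clique must share a bag in every tree decomposition; so some bag has ≥ 4 vertices and tw(G) ≥ 3. Combining the bounds, tw(G) = 3.

3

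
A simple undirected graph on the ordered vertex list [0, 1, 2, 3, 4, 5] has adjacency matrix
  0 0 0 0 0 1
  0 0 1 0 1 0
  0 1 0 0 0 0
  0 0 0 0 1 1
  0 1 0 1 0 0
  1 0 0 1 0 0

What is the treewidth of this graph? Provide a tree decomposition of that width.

The largest bag has 2 vertices, giving width 1; this decomposition certifies tw(G) ≤ 1. Since G has at least one edge (e.g. 2–1), it is not an edgeless graph, so tw(G) ≥ 1. Therefore the treewidth is 1.

Treewidth 1.
One such decomposition:
Bags: B1 = {1, 2}  B2 = {1, 4}  B3 = {3, 4}  B4 = {3, 5}  B5 = {0, 5}
Tree: B1–B2, B2–B3, B3–B4, B4–B5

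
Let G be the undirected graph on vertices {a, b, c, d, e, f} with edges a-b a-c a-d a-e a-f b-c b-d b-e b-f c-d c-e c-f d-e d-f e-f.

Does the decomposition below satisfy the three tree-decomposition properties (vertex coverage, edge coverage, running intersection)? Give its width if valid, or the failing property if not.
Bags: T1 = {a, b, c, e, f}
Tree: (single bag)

No — vertex d appears in no bag.

A tree decomposition must satisfy three properties: every vertex lies in some bag; for every edge, both endpoints lie together in some bag; and for every vertex, the bags containing it form a connected subtree. Here vertex d appears in no bag, so the decomposition is invalid.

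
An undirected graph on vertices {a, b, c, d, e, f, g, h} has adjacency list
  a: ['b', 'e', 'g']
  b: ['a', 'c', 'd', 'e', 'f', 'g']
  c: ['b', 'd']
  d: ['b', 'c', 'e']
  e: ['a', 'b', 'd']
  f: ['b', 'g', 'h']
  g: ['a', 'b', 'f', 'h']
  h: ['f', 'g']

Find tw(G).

2

A width-2 tree decomposition is:
Bags: B1 = {a, b, g}  B2 = {a, b, e}  B3 = {b, f, g}  B4 = {f, g, h}  B5 = {b, d, e}  B6 = {b, c, d}
Tree: B1–B2, B1–B3, B3–B4, B2–B5, B5–B6
Each bag holds 3 vertices, so the decomposition has width 2, which upper-bounds the treewidth. For the lower bound, the 3 vertices {f, g, h} are pairwise adjacent, and any tree decomposition puts a clique entirely inside one bag — forcing width ≥ 2. Combining the bounds, tw(G) = 2.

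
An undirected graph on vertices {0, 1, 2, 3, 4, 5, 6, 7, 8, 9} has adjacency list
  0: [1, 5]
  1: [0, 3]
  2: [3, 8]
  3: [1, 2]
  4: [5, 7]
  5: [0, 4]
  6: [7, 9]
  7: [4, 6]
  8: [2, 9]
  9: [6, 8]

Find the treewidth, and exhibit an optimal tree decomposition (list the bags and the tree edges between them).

Each bag holds 3 vertices, so the decomposition has width 2, which upper-bounds the treewidth. The edges 9–6–7–4–5–0–1–3–2–8–9 form a cycle, so G is not a tree and its treewidth is at least 2. Combining the bounds, tw(G) = 2.

Treewidth 2.
Bags: B1 = {6, 7, 9}  B2 = {4, 7, 9}  B3 = {4, 5, 9}  B4 = {0, 5, 9}  B5 = {0, 1, 9}  B6 = {1, 3, 9}  B7 = {2, 3, 9}  B8 = {2, 8, 9}
Tree: B1–B2, B2–B3, B3–B4, B4–B5, B5–B6, B6–B7, B7–B8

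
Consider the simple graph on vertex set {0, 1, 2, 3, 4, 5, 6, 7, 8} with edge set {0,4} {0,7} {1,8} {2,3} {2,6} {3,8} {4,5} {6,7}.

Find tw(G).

1

A width-1 tree decomposition is:
Bags: B1 = {4, 5}  B2 = {0, 4}  B3 = {0, 7}  B4 = {6, 7}  B5 = {2, 6}  B6 = {2, 3}  B7 = {3, 8}  B8 = {1, 8}
Tree: B1–B2, B2–B3, B3–B4, B4–B5, B5–B6, B6–B7, B7–B8
Each bag holds 2 vertices, so the decomposition has width 1, which upper-bounds the treewidth. Since G has at least one edge (e.g. 5–4), it is not an edgeless graph, so tw(G) ≥ 1. Hence tw(G) = 1 exactly.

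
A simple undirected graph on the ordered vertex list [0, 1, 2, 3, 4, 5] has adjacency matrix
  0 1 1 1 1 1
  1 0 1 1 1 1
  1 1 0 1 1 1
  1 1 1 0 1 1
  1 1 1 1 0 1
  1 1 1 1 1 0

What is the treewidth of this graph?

5

A width-5 tree decomposition is:
Bags: B1 = {0, 1, 2, 3, 4, 5}
Tree: (single bag)
A single bag containing all 6 vertices is trivially a valid decomposition of width 5. For the lower bound, the 6 vertices {0, 1, 2, 3, 4, 5} are pairwise adjacent, and any tree decomposition puts a clique entirely inside one bag — forcing width ≥ 5. The upper and lower bounds meet at 5, so that is the treewidth.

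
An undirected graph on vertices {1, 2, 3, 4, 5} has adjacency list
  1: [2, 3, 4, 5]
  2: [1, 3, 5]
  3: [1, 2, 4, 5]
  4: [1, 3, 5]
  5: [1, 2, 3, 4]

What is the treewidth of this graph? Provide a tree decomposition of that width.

The largest bag has 4 vertices, giving width 3; this decomposition certifies tw(G) ≤ 3. Conversely, {1, 2, 3, 5} is a clique of size 4, and the vertices of any clique must share a bag in every tree decomposition; so some bag has ≥ 4 vertices and tw(G) ≥ 3. The upper and lower bounds meet at 3, so that is the treewidth.

Treewidth 3.
One such decomposition:
Bags: B1 = {1, 3, 4, 5}  B2 = {1, 2, 3, 5}
Tree: B1–B2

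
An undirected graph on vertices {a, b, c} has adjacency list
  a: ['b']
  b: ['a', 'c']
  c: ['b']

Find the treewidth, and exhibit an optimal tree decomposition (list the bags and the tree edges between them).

Each bag holds 2 vertices, so the decomposition has width 1, which upper-bounds the treewidth. G has an edge, so its treewidth is at least 1. Hence tw(G) = 1 exactly.

Treewidth 1.
One optimal decomposition is:
Bags: B1 = {a, b}  B2 = {b, c}
Tree: B1–B2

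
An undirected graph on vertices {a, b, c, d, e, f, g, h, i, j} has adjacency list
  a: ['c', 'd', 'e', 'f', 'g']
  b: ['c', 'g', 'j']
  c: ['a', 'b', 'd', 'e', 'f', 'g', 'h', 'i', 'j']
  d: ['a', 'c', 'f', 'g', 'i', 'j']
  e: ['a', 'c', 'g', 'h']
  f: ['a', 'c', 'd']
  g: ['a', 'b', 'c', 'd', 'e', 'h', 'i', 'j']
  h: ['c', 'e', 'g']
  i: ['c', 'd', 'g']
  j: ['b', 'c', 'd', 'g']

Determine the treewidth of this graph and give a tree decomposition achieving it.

Treewidth 3.
Bags: B1 = {c, e, g, h}  B2 = {a, c, e, g}  B3 = {a, c, d, g}  B4 = {c, d, g, j}  B5 = {a, c, d, f}  B6 = {c, d, g, i}  B7 = {b, c, g, j}
Tree: B1–B2, B2–B3, B3–B4, B3–B5, B3–B6, B4–B7

Every bag has size at most 4, so the width is 4 − 1 = 3 and tw(G) ≤ 3. Conversely, {c, d, g, j} is a clique of size 4, and the vertices of any clique must share a bag in every tree decomposition; so some bag has ≥ 4 vertices and tw(G) ≥ 3. Combining the bounds, tw(G) = 3.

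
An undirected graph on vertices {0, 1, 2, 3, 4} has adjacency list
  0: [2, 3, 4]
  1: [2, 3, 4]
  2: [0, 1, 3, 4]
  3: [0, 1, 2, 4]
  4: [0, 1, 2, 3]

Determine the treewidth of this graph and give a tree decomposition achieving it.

Every bag has size at most 4, so the width is 4 − 1 = 3 and tw(G) ≤ 3. On the other hand G contains the 4-clique {0, 2, 3, 4}. A clique must lie in a single bag of any decomposition, so no decomposition can have width below 3. Therefore the treewidth is 3.

Treewidth 3.
Bags: B1 = {0, 2, 3, 4}  B2 = {1, 2, 3, 4}
Tree: B1–B2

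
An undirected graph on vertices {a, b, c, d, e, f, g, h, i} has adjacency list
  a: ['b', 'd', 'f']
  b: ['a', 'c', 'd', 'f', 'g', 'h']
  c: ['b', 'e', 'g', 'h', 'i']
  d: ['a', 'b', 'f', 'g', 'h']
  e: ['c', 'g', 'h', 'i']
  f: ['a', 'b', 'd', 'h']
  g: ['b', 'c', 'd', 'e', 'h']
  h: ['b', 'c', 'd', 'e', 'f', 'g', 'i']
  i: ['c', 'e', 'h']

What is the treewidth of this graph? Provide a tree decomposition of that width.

Treewidth 3.
Bags: B1 = {b, c, g, h}  B2 = {c, e, g, h}  B3 = {b, d, g, h}  B4 = {b, d, f, h}  B5 = {c, e, h, i}  B6 = {a, b, d, f}
Tree: B1–B2, B1–B3, B3–B4, B2–B5, B4–B6

Every bag has size at most 4, so the width is 4 − 1 = 3 and tw(G) ≤ 3. For the lower bound, the 4 vertices {b, d, g, h} are pairwise adjacent, and any tree decomposition puts a clique entirely inside one bag — forcing width ≥ 3. The upper and lower bounds meet at 3, so that is the treewidth.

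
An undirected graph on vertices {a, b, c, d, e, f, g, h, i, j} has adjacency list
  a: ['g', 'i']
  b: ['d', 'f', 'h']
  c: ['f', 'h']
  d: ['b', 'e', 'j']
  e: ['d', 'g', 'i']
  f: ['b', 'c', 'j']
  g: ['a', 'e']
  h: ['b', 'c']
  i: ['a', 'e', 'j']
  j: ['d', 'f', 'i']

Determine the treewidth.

2

A width-2 tree decomposition is:
Bags: B1 = {a, g, i}  B2 = {e, g, i}  B3 = {e, i, j}  B4 = {d, e, j}  B5 = {d, f, j}  B6 = {b, d, f}  B7 = {b, c, f}  B8 = {b, c, h}
Tree: B1–B2, B2–B3, B3–B4, B4–B5, B5–B6, B6–B7, B7–B8
Each bag holds 3 vertices, so the decomposition has width 2, which upper-bounds the treewidth. For the lower bound, G contains the cycle a–g–e–i–a, so G is not a forest; only forests have treewidth ≤ 1, hence tw(G) ≥ 2. The upper and lower bounds meet at 2, so that is the treewidth.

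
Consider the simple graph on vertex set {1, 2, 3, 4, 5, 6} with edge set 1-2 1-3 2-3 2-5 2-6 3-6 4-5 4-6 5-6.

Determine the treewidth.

A width-2 tree decomposition is:
Bags: B1 = {2, 3, 6}  B2 = {1, 2, 3}  B3 = {2, 5, 6}  B4 = {4, 5, 6}
Tree: B1–B2, B1–B3, B3–B4
Every bag has size at most 3, so the width is 3 − 1 = 2 and tw(G) ≤ 2. Conversely, {1, 2, 3} is a clique of size 3, and the vertices of any clique must share a bag in every tree decomposition; so some bag has ≥ 3 vertices and tw(G) ≥ 2. Therefore the treewidth is 2.

2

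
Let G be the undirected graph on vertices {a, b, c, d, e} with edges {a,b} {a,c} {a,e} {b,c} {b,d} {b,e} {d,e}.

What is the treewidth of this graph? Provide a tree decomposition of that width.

The largest bag has 3 vertices, giving width 2; this decomposition certifies tw(G) ≤ 2. Conversely, {b, d, e} is a clique of size 3, and the vertices of any clique must share a bag in every tree decomposition; so some bag has ≥ 3 vertices and tw(G) ≥ 2. Combining the bounds, tw(G) = 2.

Treewidth 2.
One such decomposition:
Bags: B1 = {b, d, e}  B2 = {a, b, e}  B3 = {a, b, c}
Tree: B1–B2, B2–B3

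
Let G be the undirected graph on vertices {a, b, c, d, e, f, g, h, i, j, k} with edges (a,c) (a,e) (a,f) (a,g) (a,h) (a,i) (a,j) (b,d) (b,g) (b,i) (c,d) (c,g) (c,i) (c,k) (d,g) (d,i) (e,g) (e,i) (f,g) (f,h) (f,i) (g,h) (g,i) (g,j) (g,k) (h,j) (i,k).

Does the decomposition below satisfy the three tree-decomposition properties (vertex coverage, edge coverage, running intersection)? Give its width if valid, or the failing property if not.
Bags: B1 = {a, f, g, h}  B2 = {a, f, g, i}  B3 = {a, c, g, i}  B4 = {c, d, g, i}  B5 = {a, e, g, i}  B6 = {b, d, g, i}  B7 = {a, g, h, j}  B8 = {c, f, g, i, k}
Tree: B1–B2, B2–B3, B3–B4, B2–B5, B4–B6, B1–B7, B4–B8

No — bags containing vertex f are not connected in the tree.

A tree decomposition must satisfy three properties: every vertex lies in some bag; for every edge, both endpoints lie together in some bag; and for every vertex, the bags containing it form a connected subtree. Here bags containing vertex f are not connected in the tree, so the decomposition is invalid.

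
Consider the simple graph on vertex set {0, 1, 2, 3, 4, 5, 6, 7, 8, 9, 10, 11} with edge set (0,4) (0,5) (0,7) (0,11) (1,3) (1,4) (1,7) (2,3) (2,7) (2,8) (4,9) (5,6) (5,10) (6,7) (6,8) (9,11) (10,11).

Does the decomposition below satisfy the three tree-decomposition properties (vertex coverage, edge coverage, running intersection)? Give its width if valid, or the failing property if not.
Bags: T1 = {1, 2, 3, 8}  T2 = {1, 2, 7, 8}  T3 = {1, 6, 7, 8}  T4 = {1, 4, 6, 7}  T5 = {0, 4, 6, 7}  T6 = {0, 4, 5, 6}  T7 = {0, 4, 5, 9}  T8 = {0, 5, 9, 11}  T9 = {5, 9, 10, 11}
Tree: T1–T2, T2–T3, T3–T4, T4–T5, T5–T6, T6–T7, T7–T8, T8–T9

Every vertex of G appears in some bag (union = {0, 1, 2, 3, 4, 5, 6, 7, 8, 9, 10, 11}); every edge is covered by a bag; and for each vertex v the set of bags containing v is connected in the bag tree. The decomposition is therefore valid. The largest bag has 4 vertices, so the width is 3.

Yes; width 3.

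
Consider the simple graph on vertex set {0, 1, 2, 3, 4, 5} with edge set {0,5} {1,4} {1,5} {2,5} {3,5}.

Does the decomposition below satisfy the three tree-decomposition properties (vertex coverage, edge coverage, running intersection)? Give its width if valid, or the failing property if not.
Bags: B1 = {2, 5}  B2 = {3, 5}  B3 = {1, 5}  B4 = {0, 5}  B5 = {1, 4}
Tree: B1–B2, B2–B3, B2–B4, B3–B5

Every vertex of G appears in some bag (union = {0, 1, 2, 3, 4, 5}); every edge is covered by a bag; and for each vertex v the set of bags containing v is connected in the bag tree. The decomposition is therefore valid. The largest bag has 2 vertices, so the width is 1.

Yes; width 1.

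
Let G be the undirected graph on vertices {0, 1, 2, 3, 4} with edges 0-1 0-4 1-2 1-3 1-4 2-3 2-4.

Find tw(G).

2

A width-2 tree decomposition is:
Bags: B1 = {1, 2, 4}  B2 = {0, 1, 4}  B3 = {1, 2, 3}
Tree: B1–B2, B1–B3
Each bag holds 3 vertices, so the decomposition has width 2, which upper-bounds the treewidth. On the other hand G contains the 3-clique {0, 1, 4}. A clique must lie in a single bag of any decomposition, so no decomposition can have width below 2. Therefore the treewidth is 2.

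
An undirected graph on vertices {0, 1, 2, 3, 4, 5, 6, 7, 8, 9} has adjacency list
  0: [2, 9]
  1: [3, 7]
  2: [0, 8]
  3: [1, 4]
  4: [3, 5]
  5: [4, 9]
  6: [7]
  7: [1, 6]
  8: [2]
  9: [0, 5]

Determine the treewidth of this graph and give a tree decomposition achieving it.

The largest bag has 2 vertices, giving width 1; this decomposition certifies tw(G) ≤ 1. G has an edge, so its treewidth is at least 1. Therefore the treewidth is 1.

Treewidth 1.
One such decomposition:
Bags: B1 = {2, 8}  B2 = {0, 2}  B3 = {0, 9}  B4 = {5, 9}  B5 = {4, 5}  B6 = {3, 4}  B7 = {1, 3}  B8 = {1, 7}  B9 = {6, 7}
Tree: B1–B2, B2–B3, B3–B4, B4–B5, B5–B6, B6–B7, B7–B8, B8–B9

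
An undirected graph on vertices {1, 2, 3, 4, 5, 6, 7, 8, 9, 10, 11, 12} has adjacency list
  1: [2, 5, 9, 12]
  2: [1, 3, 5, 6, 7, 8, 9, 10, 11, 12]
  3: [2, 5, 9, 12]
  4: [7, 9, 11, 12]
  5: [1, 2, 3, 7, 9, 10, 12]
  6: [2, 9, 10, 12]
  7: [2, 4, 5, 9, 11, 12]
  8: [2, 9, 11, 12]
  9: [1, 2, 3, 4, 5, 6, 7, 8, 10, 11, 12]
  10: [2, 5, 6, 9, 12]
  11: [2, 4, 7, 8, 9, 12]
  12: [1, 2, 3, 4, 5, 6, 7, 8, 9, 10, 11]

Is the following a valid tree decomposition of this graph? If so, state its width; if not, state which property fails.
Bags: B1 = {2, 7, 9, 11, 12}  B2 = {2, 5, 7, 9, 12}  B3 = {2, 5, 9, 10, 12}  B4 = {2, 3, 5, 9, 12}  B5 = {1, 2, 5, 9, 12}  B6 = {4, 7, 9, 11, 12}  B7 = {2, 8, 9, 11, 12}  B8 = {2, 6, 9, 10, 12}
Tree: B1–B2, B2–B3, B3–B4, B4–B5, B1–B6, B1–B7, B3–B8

Every vertex of G appears in some bag (union = {1, 2, 3, 4, 5, 6, 7, 8, 9, 10, 11, 12}); every edge is covered by a bag; and for each vertex v the set of bags containing v is connected in the bag tree. The decomposition is therefore valid. The largest bag has 5 vertices, so the width is 4.

Yes; width 4.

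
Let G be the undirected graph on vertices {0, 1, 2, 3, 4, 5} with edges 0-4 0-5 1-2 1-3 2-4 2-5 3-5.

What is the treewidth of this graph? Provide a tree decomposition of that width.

Treewidth 2.
Bags: B1 = {1, 2, 3}  B2 = {2, 3, 5}  B3 = {2, 4, 5}  B4 = {0, 4, 5}
Tree: B1–B2, B2–B3, B3–B4

Every bag has size at most 3, so the width is 3 − 1 = 2 and tw(G) ≤ 2. For the lower bound, G contains the cycle 1–3–5–2–1, so G is not a forest; only forests have treewidth ≤ 1, hence tw(G) ≥ 2. Hence tw(G) = 2 exactly.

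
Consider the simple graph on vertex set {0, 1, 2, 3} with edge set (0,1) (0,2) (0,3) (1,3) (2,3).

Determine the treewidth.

2

A width-2 tree decomposition is:
Bags: B1 = {0, 1, 3}  B2 = {0, 2, 3}
Tree: B1–B2
Each bag holds 3 vertices, so the decomposition has width 2, which upper-bounds the treewidth. For the lower bound, the 3 vertices {0, 1, 3} are pairwise adjacent, and any tree decomposition puts a clique entirely inside one bag — forcing width ≥ 2. The upper and lower bounds meet at 2, so that is the treewidth.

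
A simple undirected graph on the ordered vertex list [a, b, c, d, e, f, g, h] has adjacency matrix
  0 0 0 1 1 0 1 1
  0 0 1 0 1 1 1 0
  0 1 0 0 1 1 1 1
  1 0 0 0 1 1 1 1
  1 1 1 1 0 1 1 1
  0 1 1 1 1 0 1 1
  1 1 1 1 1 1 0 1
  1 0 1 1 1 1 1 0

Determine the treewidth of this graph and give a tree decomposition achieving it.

Treewidth 4.
One optimal decomposition is:
Bags: B1 = {c, e, f, g, h}  B2 = {b, c, e, f, g}  B3 = {d, e, f, g, h}  B4 = {a, d, e, g, h}
Tree: B1–B2, B1–B3, B3–B4

Every bag has size at most 5, so the width is 5 − 1 = 4 and tw(G) ≤ 4. On the other hand G contains the 5-clique {a, d, e, g, h}. A clique must lie in a single bag of any decomposition, so no decomposition can have width below 4. Combining the bounds, tw(G) = 4.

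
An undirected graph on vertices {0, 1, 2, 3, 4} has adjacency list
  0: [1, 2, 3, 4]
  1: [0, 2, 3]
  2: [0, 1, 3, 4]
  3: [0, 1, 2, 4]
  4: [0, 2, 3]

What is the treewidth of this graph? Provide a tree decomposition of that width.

The largest bag has 4 vertices, giving width 3; this decomposition certifies tw(G) ≤ 3. For the lower bound, the 4 vertices {0, 1, 2, 3} are pairwise adjacent, and any tree decomposition puts a clique entirely inside one bag — forcing width ≥ 3. Combining the bounds, tw(G) = 3.

Treewidth 3.
Bags: B1 = {0, 1, 2, 3}  B2 = {0, 2, 3, 4}
Tree: B1–B2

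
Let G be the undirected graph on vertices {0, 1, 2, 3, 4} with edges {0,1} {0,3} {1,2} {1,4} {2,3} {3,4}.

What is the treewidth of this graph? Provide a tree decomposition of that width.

Every bag has size at most 3, so the width is 3 − 1 = 2 and tw(G) ≤ 2. Since 0–1–4–3–0 is a cycle in G, G is not acyclic. Forests are exactly the graphs of treewidth ≤ 1, so tw(G) ≥ 2. Therefore the treewidth is 2.

Treewidth 2.
One such decomposition:
Bags: B1 = {0, 1, 3}  B2 = {1, 3, 4}  B3 = {1, 2, 3}
Tree: B1–B2, B2–B3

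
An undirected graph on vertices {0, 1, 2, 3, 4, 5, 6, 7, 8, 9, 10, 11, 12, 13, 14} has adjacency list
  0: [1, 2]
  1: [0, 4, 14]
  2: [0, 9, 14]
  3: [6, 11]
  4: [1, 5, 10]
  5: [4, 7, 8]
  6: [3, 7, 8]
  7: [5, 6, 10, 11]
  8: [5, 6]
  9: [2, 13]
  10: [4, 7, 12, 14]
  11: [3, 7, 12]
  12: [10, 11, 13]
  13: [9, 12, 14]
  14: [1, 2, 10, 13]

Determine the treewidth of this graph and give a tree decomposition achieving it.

Treewidth 3.
Bags: B1 = {3, 6, 8, 11}  B2 = {6, 7, 8, 11}  B3 = {5, 7, 8, 11}  B4 = {5, 7, 11, 12}  B5 = {5, 7, 10, 12}  B6 = {4, 5, 10, 12}  B7 = {4, 10, 12, 13}  B8 = {4, 10, 13, 14}  B9 = {1, 4, 13, 14}  B10 = {1, 9, 13, 14}  B11 = {1, 2, 9, 14}  B12 = {0, 1, 2, 9}
Tree: B1–B2, B2–B3, B3–B4, B4–B5, B5–B6, B6–B7, B7–B8, B8–B9, B9–B10, B10–B11, B11–B12

Every bag has size at most 4, so the width is 4 − 1 = 3 and tw(G) ≤ 3. For the lower bound: the 4 vertex sets {3,6,8}, {11}, {7}, {4,5,10,12} are disjoint, each induces a connected subgraph, and every pair is joined by at least one edge of G. Contracting each set to a single vertex therefore yields K_{4} as a minor, and since treewidth is minor-monotone, tw(G) ≥ tw(K_{4}) = 3. The upper and lower bounds meet at 3, so that is the treewidth.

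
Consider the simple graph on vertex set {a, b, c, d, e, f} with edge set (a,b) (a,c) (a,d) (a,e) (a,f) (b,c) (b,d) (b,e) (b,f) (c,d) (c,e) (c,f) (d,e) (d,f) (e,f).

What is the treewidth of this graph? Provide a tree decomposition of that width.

Treewidth 5.
One such decomposition:
Bags: B1 = {a, b, c, d, e, f}
Tree: (single bag)

A single bag containing all 6 vertices is trivially a valid decomposition of width 5. On the other hand G contains the 6-clique {a, b, c, d, e, f}. A clique must lie in a single bag of any decomposition, so no decomposition can have width below 5. Hence tw(G) = 5 exactly.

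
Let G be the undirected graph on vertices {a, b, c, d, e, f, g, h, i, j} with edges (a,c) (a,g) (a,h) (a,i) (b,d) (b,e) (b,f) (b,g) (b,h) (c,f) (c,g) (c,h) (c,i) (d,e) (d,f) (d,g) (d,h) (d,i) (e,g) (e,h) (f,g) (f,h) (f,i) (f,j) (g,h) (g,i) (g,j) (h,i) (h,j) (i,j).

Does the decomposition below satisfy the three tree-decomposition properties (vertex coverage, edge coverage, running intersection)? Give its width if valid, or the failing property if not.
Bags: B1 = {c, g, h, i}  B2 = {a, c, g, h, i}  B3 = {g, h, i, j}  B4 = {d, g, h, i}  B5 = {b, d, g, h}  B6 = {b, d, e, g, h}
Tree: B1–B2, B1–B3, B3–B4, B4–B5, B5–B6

No — vertex f appears in no bag.

A tree decomposition must satisfy three properties: every vertex lies in some bag; for every edge, both endpoints lie together in some bag; and for every vertex, the bags containing it form a connected subtree. Here vertex f appears in no bag, so the decomposition is invalid.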